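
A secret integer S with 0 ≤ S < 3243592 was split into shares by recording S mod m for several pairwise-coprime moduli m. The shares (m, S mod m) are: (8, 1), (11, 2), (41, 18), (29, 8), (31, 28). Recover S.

From S ≡ 1 (mod 8) write S = 1 + 8t. Substituting into S ≡ 2 (mod 11) gives 8t ≡ 1 (mod 11), and since 8⁻¹ ≡ 7 (mod 11), t ≡ 7. Hence S ≡ 1 + 8·7 = 57 (mod 88).
From S ≡ 57 (mod 88) write S = 57 + 88t. Substituting into S ≡ 18 (mod 41) gives 88t ≡ 2 (mod 41), and since 6⁻¹ ≡ 7 (mod 41), t ≡ 14. Hence S ≡ 57 + 88·14 = 1289 (mod 3608).
From S ≡ 1289 (mod 3608) write S = 1289 + 3608t. Substituting into S ≡ 8 (mod 29) gives 3608t ≡ 24 (mod 29), and since 12⁻¹ ≡ 17 (mod 29), t ≡ 2. Hence S ≡ 1289 + 3608·2 = 8505 (mod 104632).
From S ≡ 8505 (mod 104632) write S = 8505 + 104632t. Substituting into S ≡ 28 (mod 31) gives 104632t ≡ 17 (mod 31), and since 7⁻¹ ≡ 9 (mod 31), t ≡ 29. Hence S ≡ 8505 + 104632·29 = 3042833 (mod 3243592).

3042833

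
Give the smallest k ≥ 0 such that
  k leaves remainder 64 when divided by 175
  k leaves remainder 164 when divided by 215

Combine the congruences pairwise.
gcd(175, 215) = 5 and 5 | (164 − 64), so the pair is consistent; merging gives k ≡ 3389 (mod 7525), where 7525 = lcm(175, 215).
The solution is unique modulo lcm(175, 215) = 7525.

3389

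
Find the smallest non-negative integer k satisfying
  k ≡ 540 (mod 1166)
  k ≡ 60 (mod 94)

gcd(1166, 94) = 2 and 2 | (60 − 540), so the pair is consistent; merging gives k ≡ 26192 (mod 54802), where 54802 = lcm(1166, 94).
The solution is unique modulo lcm(1166, 94) = 54802.

26192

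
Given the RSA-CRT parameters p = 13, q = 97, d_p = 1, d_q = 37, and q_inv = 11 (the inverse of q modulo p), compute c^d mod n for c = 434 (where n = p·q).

1227

m₁ = c^(d_p) mod p: c ≡ 5 (mod 13), and 5^1 mod 13 = 5.
m₂ = c^(d_q) mod q: c ≡ 46 (mod 97), and 46^37 mod 97 = 63.
h = q_inv·(m₁ − m₂) mod p = 11·(5 − 63) mod 13 = 12.
m = m₂ + h·q = 63 + 12·97 = 1227.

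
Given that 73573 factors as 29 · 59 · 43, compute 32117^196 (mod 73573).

49881

Mod 29: 32117 ≡ 14; since 28 | 196, by Fermat 14^196 ≡ 1 (mod 29).
Mod 59: 32117 ≡ 21; by Fermat, exponent reduces to 196 mod 58 = 22; 21^22 ≡ 26 (mod 59).
Mod 43: 32117 ≡ 39; by Fermat, exponent reduces to 196 mod 42 = 28; 39^28 ≡ 1 (mod 43).
Combine by CRT: x ≡ 1 (mod 29), x ≡ 26 (mod 59), x ≡ 1 (mod 43) ⇒ x ≡ 49881 (mod 73573).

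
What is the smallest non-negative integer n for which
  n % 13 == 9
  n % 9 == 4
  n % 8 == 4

724

From n ≡ 9 (mod 13) write n = 9 + 13t. Substituting into n ≡ 4 (mod 9) gives 13t ≡ 4 (mod 9), and since 4⁻¹ ≡ 7 (mod 9), t ≡ 1. Hence n ≡ 9 + 13·1 = 22 (mod 117).
From n ≡ 22 (mod 117) write n = 22 + 117t. Substituting into n ≡ 4 (mod 8) gives 117t ≡ 6 (mod 8), and since 5⁻¹ ≡ 5 (mod 8), t ≡ 6. Hence n ≡ 22 + 117·6 = 724 (mod 936).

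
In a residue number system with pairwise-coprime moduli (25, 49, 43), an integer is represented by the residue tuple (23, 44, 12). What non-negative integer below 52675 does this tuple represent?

The moduli are pairwise coprime; N = 25·49·43 = 52675.
N/25 = 2107; 2107 ≡ 7 (mod 25); 7·18 ≡ 1, so inverse 18.
N/49 = 1075; 1075 ≡ 46 (mod 49); 46·16 ≡ 1, so inverse 16.
N/43 = 1225; 1225 ≡ 21 (mod 43); 21·41 ≡ 1, so inverse 41.
x ≡ 23·2107·18 + 44·1075·16 + 12·1225·41 = 2231798.
2231798 mod 52675 = 19448.

19448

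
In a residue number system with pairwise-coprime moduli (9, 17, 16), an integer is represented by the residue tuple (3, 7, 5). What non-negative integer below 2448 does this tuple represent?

1605

From x ≡ 3 (mod 9) write x = 3 + 9t. Substituting into x ≡ 7 (mod 17) gives 9t ≡ 4 (mod 17), and since 9⁻¹ ≡ 2 (mod 17), t ≡ 8. Hence x ≡ 3 + 9·8 = 75 (mod 153).
From x ≡ 75 (mod 153) write x = 75 + 153t. Substituting into x ≡ 5 (mod 16) gives 153t ≡ 10 (mod 16), and since 9⁻¹ ≡ 9 (mod 16), t ≡ 10. Hence x ≡ 75 + 153·10 = 1605 (mod 2448).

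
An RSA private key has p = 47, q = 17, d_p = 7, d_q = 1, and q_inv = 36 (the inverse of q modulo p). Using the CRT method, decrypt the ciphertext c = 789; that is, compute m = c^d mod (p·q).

143

m₁ = c^(d_p) mod p: c ≡ 37 (mod 47), and 37^7 mod 47 = 2.
m₂ = c^(d_q) mod q: c ≡ 7 (mod 17), and 7^1 mod 17 = 7.
h = q_inv·(m₁ − m₂) mod p = 36·(2 − 7) mod 47 = 8.
m = m₂ + h·q = 7 + 8·17 = 143.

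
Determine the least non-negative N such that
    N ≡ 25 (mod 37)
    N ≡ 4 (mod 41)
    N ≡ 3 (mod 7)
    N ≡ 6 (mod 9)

From N ≡ 25 (mod 37) write N = 25 + 37t. Substituting into N ≡ 4 (mod 41) gives 37t ≡ 20 (mod 41), and since 37⁻¹ ≡ 10 (mod 41), t ≡ 36. Hence N ≡ 25 + 37·36 = 1357 (mod 1517).
From N ≡ 1357 (mod 1517) write N = 1357 + 1517t. Substituting into N ≡ 3 (mod 7) gives 1517t ≡ 4 (mod 7), and since 5⁻¹ ≡ 3 (mod 7), t ≡ 5. Hence N ≡ 1357 + 1517·5 = 8942 (mod 10619).
From N ≡ 8942 (mod 10619) write N = 8942 + 10619t. Substituting into N ≡ 6 (mod 9) gives 10619t ≡ 1 (mod 9), and since 8⁻¹ ≡ 8 (mod 9), t ≡ 8. Hence N ≡ 8942 + 10619·8 = 93894 (mod 95571).

93894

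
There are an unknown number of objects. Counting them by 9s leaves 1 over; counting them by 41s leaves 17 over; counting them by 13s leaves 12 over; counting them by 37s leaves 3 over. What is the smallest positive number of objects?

The moduli are pairwise coprime; M = 9·41·13·37 = 177489.
M/9 = 19721; 19721 ≡ 2 (mod 9); 2·5 ≡ 1, so inverse 5.
M/41 = 4329; 4329 ≡ 24 (mod 41); 24·12 ≡ 1, so inverse 12.
M/13 = 13653; 13653 ≡ 3 (mod 13); 3·9 ≡ 1, so inverse 9.
M/37 = 4797; 4797 ≡ 24 (mod 37); 24·17 ≡ 1, so inverse 17.
N ≡ 1·19721·5 + 17·4329·12 + 12·13653·9 + 3·4797·17 = 2700892.
2700892 mod 177489 = 38557.

38557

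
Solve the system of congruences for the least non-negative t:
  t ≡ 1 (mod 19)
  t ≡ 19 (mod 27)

343

Combine the congruences pairwise.
From t ≡ 1 (mod 19) write t = 1 + 19s. Substituting into t ≡ 19 (mod 27) gives 19s ≡ 18 (mod 27), and since 19⁻¹ ≡ 10 (mod 27), s ≡ 18. Hence t ≡ 1 + 19·18 = 343 (mod 513).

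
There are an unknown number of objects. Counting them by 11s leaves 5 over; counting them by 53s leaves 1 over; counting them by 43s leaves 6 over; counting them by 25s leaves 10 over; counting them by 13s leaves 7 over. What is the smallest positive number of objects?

The moduli are pairwise coprime; M = 11·53·43·25·13 = 8147425.
M/11 = 740675; 740675 ≡ 1 (mod 11), inverse 1.
M/53 = 153725; 153725 ≡ 25 (mod 53); 25·17 ≡ 1, so inverse 17.
M/43 = 189475; 189475 ≡ 17 (mod 43); 17·38 ≡ 1, so inverse 38.
M/25 = 325897; 325897 ≡ 22 (mod 25); 22·8 ≡ 1, so inverse 8.
M/13 = 626725; 626725 ≡ 8 (mod 13); 8·5 ≡ 1, so inverse 5.
N ≡ 5·740675·1 + 1·153725·17 + 6·189475·38 + 10·325897·8 + 7·626725·5 = 97524135.
97524135 mod 8147425 = 7902460.

7902460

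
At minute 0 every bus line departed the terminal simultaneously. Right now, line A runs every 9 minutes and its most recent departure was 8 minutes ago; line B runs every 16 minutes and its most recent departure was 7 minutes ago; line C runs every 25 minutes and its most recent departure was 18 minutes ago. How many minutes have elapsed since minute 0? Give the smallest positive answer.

1943

The moduli are pairwise coprime; N = 9·16·25 = 3600.
N/9 = 400; 400 ≡ 4 (mod 9); 4·7 ≡ 1, so inverse 7.
N/16 = 225; 225 ≡ 1 (mod 16), inverse 1.
N/25 = 144; 144 ≡ 19 (mod 25); 19·4 ≡ 1, so inverse 4.
t ≡ 8·400·7 + 7·225·1 + 18·144·4 = 34343.
34343 mod 3600 = 1943.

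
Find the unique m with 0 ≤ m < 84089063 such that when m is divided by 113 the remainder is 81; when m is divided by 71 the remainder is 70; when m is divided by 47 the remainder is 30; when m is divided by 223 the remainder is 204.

The moduli are pairwise coprime; N = 113·71·47·223 = 84089063.
N/113 = 744151; 744151 ≡ 46 (mod 113); 46·86 ≡ 1, so inverse 86.
N/71 = 1184353; 1184353 ≡ 2 (mod 71); 2·36 ≡ 1, so inverse 36.
N/47 = 1789129; 1789129 ≡ 27 (mod 47); 27·7 ≡ 1, so inverse 7.
N/223 = 377081; 377081 ≡ 211 (mod 223); 211·130 ≡ 1, so inverse 130.
m ≡ 81·744151·86 + 70·1184353·36 + 30·1789129·7 + 204·377081·130 = 18544230636.
18544230636 mod 84089063 = 44636776.

44636776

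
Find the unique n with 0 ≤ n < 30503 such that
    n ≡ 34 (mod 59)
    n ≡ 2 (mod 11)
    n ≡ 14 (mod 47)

860

The moduli are pairwise coprime; M = 59·11·47 = 30503.
M/59 = 517; 517 ≡ 45 (mod 59); 45·21 ≡ 1, so inverse 21.
M/11 = 2773; 2773 ≡ 1 (mod 11), inverse 1.
M/47 = 649; 649 ≡ 38 (mod 47); 38·26 ≡ 1, so inverse 26.
n ≡ 34·517·21 + 2·2773·1 + 14·649·26 = 610920.
610920 mod 30503 = 860.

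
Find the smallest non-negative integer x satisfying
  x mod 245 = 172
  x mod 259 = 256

Combine the congruences pairwise.
gcd(245, 259) = 7 and 7 | (256 − 172), so the pair is consistent; merging gives x ≡ 7767 (mod 9065), where 9065 = lcm(245, 259).
The solution is unique modulo lcm(245, 259) = 9065.

7767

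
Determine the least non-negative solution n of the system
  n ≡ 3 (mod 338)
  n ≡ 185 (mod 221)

3721

gcd(338, 221) = 13 and 13 | (185 − 3), so the pair is consistent; merging gives n ≡ 3721 (mod 5746), where 5746 = lcm(338, 221).
The solution is unique modulo lcm(338, 221) = 5746.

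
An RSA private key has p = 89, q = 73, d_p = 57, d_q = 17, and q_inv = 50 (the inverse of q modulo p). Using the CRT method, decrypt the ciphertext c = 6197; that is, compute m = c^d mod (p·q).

m₁ = c^(d_p) mod p: c ≡ 56 (mod 89), and 56^57 mod 89 = 24.
m₂ = c^(d_q) mod q: c ≡ 65 (mod 73), and 65^17 mod 73 = 9.
h = q_inv·(m₁ − m₂) mod p = 50·(24 − 9) mod 89 = 38.
m = m₂ + h·q = 9 + 38·73 = 2783.

2783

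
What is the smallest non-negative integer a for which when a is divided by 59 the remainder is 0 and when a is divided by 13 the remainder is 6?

708

From a ≡ 0 (mod 59) write a = 0 + 59t. Substituting into a ≡ 6 (mod 13) gives 59t ≡ 6 (mod 13), and since 7⁻¹ ≡ 2 (mod 13), t ≡ 12. Hence a ≡ 0 + 59·12 = 708 (mod 767).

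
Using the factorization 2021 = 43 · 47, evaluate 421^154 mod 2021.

Mod 43: 421 ≡ 34; by Fermat, exponent reduces to 154 mod 42 = 28; 34^28 ≡ 36 (mod 43).
Mod 47: 421 ≡ 45; by Fermat, exponent reduces to 154 mod 46 = 16; 45^16 ≡ 18 (mod 47).
Combine by CRT: x ≡ 36 (mod 43), x ≡ 18 (mod 47) ⇒ x ≡ 1240 (mod 2021).

1240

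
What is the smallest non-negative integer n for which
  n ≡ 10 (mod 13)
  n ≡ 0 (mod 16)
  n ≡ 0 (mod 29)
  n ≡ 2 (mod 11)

25984

The moduli are pairwise coprime; M = 13·16·29·11 = 66352.
M/13 = 5104; 5104 ≡ 8 (mod 13); 8·5 ≡ 1, so inverse 5.
M/16 = 4147; 4147 ≡ 3 (mod 16); 3·11 ≡ 1, so inverse 11.
M/29 = 2288; 2288 ≡ 26 (mod 29); 26·19 ≡ 1, so inverse 19.
M/11 = 6032; 6032 ≡ 4 (mod 11); 4·3 ≡ 1, so inverse 3.
n ≡ 10·5104·5 + 0·4147·11 + 0·2288·19 + 2·6032·3 = 291392.
291392 mod 66352 = 25984.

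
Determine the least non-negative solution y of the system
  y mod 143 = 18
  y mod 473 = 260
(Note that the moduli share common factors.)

gcd(143, 473) = 11 and 11 | (260 − 18), so the pair is consistent; merging gives y ≡ 733 (mod 6149), where 6149 = lcm(143, 473).
The solution is unique modulo lcm(143, 473) = 6149.

733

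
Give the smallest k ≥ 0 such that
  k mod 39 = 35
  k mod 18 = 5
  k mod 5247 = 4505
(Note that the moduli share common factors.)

56975

gcd(39, 18) = 3 and 3 | (5 − 35), so the pair is consistent; merging gives k ≡ 113 (mod 234), where 234 = lcm(39, 18).
gcd(234, 5247) = 9 and 9 | (4505 − 113), so the pair is consistent; merging gives k ≡ 56975 (mod 136422), where 136422 = lcm(234, 5247).
The solution is unique modulo lcm(39, 18, 5247) = 136422.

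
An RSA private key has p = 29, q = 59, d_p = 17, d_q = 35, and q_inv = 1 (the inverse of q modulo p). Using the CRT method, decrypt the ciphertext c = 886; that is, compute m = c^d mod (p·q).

355

m₁ = c^(d_p) mod p: c ≡ 16 (mod 29), and 16^17 mod 29 = 7.
m₂ = c^(d_q) mod q: c ≡ 1 (mod 59), and 1^35 mod 59 = 1.
h = q_inv·(m₁ − m₂) mod p = 1·(7 − 1) mod 29 = 6.
m = m₂ + h·q = 1 + 6·59 = 355.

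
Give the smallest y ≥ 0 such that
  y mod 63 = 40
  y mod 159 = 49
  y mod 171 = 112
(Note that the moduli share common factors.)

55858

gcd(63, 159) = 3 and 3 | (49 − 40), so the pair is consistent; merging gives y ≡ 2434 (mod 3339), where 3339 = lcm(63, 159).
gcd(3339, 171) = 9 and 9 | (112 − 2434), so the pair is consistent; merging gives y ≡ 55858 (mod 63441), where 63441 = lcm(3339, 171).
The solution is unique modulo lcm(63, 159, 171) = 63441.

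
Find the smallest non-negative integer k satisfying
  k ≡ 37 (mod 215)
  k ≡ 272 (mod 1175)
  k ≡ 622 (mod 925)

Combine the congruences pairwise.
gcd(215, 1175) = 5 and 5 | (272 − 37), so the pair is consistent; merging gives k ≡ 20247 (mod 50525), where 50525 = lcm(215, 1175).
gcd(50525, 925) = 25 and 25 | (622 − 20247), so the pair is consistent; merging gives k ≡ 1384422 (mod 1869425), where 1869425 = lcm(50525, 925).
The solution is unique modulo lcm(215, 1175, 925) = 1869425.

1384422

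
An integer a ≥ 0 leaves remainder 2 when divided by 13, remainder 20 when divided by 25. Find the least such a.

145

From a ≡ 2 (mod 13) write a = 2 + 13t. Substituting into a ≡ 20 (mod 25) gives 13t ≡ 18 (mod 25), and since 13⁻¹ ≡ 2 (mod 25), t ≡ 11. Hence a ≡ 2 + 13·11 = 145 (mod 325).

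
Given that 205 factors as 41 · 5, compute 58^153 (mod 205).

183

Mod 41: 58 ≡ 17; by Fermat, exponent reduces to 153 mod 40 = 33; 17^33 ≡ 19 (mod 41).
Mod 5: 58 ≡ 3; by Fermat, exponent reduces to 153 mod 4 = 1; 3^1 ≡ 3 (mod 5).
Combine by CRT: x ≡ 19 (mod 41), x ≡ 3 (mod 5) ⇒ x ≡ 183 (mod 205).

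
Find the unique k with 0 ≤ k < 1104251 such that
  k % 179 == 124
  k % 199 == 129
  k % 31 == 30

From k ≡ 124 (mod 179) write k = 124 + 179t. Substituting into k ≡ 129 (mod 199) gives 179t ≡ 5 (mod 199), and since 179⁻¹ ≡ 189 (mod 199), t ≡ 149. Hence k ≡ 124 + 179·149 = 26795 (mod 35621).
From k ≡ 26795 (mod 35621) write k = 26795 + 35621t. Substituting into k ≡ 30 (mod 31) gives 35621t ≡ 19 (mod 31), and since 2⁻¹ ≡ 16 (mod 31), t ≡ 25. Hence k ≡ 26795 + 35621·25 = 917320 (mod 1104251).

917320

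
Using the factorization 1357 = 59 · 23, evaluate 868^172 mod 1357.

Mod 59: 868 ≡ 42; by Fermat, exponent reduces to 172 mod 58 = 56; 42^56 ≡ 49 (mod 59).
Mod 23: 868 ≡ 17; by Fermat, exponent reduces to 172 mod 22 = 18; 17^18 ≡ 3 (mod 23).
Combine by CRT: x ≡ 49 (mod 59), x ≡ 3 (mod 23) ⇒ x ≡ 49 (mod 1357).

49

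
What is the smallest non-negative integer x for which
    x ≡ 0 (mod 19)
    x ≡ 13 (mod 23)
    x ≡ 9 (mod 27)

The moduli are pairwise coprime; N = 19·23·27 = 11799.
N/19 = 621; 621 ≡ 13 (mod 19); 13·3 ≡ 1, so inverse 3.
N/23 = 513; 513 ≡ 7 (mod 23); 7·10 ≡ 1, so inverse 10.
N/27 = 437; 437 ≡ 5 (mod 27); 5·11 ≡ 1, so inverse 11.
x ≡ 0·621·3 + 13·513·10 + 9·437·11 = 109953.
109953 mod 11799 = 3762.

3762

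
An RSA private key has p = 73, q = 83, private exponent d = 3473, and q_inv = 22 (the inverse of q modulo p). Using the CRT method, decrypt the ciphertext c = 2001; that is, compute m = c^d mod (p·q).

d_p = d mod (p−1) = 3473 mod 72 = 17; d_q = d mod (q−1) = 29.
m₁ = c^(d_p) mod p: c ≡ 30 (mod 73), and 30^17 mod 73 = 21.
m₂ = c^(d_q) mod q: c ≡ 9 (mod 83), and 9^29 mod 83 = 48.
h = q_inv·(m₁ − m₂) mod p = 22·(21 − 48) mod 73 = 63.
m = m₂ + h·q = 48 + 63·83 = 5277.

5277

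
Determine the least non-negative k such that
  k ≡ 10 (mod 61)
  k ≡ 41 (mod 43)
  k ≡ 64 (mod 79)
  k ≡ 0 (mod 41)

The moduli are pairwise coprime; N = 61·43·79·41 = 8495897.
N/61 = 139277; 139277 ≡ 14 (mod 61); 14·48 ≡ 1, so inverse 48.
N/43 = 197579; 197579 ≡ 37 (mod 43); 37·7 ≡ 1, so inverse 7.
N/79 = 107543; 107543 ≡ 24 (mod 79); 24·56 ≡ 1, so inverse 56.
N/41 = 207217; 207217 ≡ 3 (mod 41); 3·14 ≡ 1, so inverse 14.
k ≡ 10·139277·48 + 41·197579·7 + 64·107543·56 + 0·207217·14 = 508992245.
508992245 mod 8495897 = 7734322.

7734322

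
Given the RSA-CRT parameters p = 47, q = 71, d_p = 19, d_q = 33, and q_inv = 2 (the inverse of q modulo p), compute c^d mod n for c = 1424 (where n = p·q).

2809

m₁ = c^(d_p) mod p: c ≡ 14 (mod 47), and 14^19 mod 47 = 36.
m₂ = c^(d_q) mod q: c ≡ 4 (mod 71), and 4^33 mod 71 = 40.
h = q_inv·(m₁ − m₂) mod p = 2·(36 − 40) mod 47 = 39.
m = m₂ + h·q = 40 + 39·71 = 2809.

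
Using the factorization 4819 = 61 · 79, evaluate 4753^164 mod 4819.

500

Mod 61: 4753 ≡ 56; by Fermat, exponent reduces to 164 mod 60 = 44; 56^44 ≡ 12 (mod 61).
Mod 79: 4753 ≡ 13; by Fermat, exponent reduces to 164 mod 78 = 8; 13^8 ≡ 26 (mod 79).
Combine by CRT: x ≡ 12 (mod 61), x ≡ 26 (mod 79) ⇒ x ≡ 500 (mod 4819).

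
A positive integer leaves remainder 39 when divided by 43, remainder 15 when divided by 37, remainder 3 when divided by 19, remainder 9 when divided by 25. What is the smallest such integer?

Combine the congruences pairwise.
From m ≡ 39 (mod 43) write m = 39 + 43t. Substituting into m ≡ 15 (mod 37) gives 43t ≡ 13 (mod 37), and since 6⁻¹ ≡ 31 (mod 37), t ≡ 33. Hence m ≡ 39 + 43·33 = 1458 (mod 1591).
From m ≡ 1458 (mod 1591) write m = 1458 + 1591t. Substituting into m ≡ 3 (mod 19) gives 1591t ≡ 8 (mod 19), and since 14⁻¹ ≡ 15 (mod 19), t ≡ 6. Hence m ≡ 1458 + 1591·6 = 11004 (mod 30229).
From m ≡ 11004 (mod 30229) write m = 11004 + 30229t. Substituting into m ≡ 9 (mod 25) gives 30229t ≡ 5 (mod 25), and since 4⁻¹ ≡ 19 (mod 25), t ≡ 20. Hence m ≡ 11004 + 30229·20 = 615584 (mod 755725).

615584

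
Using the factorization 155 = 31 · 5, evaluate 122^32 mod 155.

Mod 31: 122 ≡ 29; by Fermat, exponent reduces to 32 mod 30 = 2; 29^2 ≡ 4 (mod 31).
Mod 5: 122 ≡ 2; since 4 | 32, by Fermat 2^32 ≡ 1 (mod 5).
Combine by CRT: x ≡ 4 (mod 31), x ≡ 1 (mod 5) ⇒ x ≡ 66 (mod 155).

66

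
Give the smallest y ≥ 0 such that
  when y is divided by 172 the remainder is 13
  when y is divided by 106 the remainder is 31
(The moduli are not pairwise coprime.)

gcd(172, 106) = 2 and 2 | (31 − 13), so the pair is consistent; merging gives y ≡ 5861 (mod 9116), where 9116 = lcm(172, 106).
The solution is unique modulo lcm(172, 106) = 9116.

5861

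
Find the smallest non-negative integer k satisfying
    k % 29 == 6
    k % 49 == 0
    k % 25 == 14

18914

From k ≡ 6 (mod 29) write k = 6 + 29t. Substituting into k ≡ 0 (mod 49) gives 29t ≡ 43 (mod 49), and since 29⁻¹ ≡ 22 (mod 49), t ≡ 15. Hence k ≡ 6 + 29·15 = 441 (mod 1421).
From k ≡ 441 (mod 1421) write k = 441 + 1421t. Substituting into k ≡ 14 (mod 25) gives 1421t ≡ 23 (mod 25), and since 21⁻¹ ≡ 6 (mod 25), t ≡ 13. Hence k ≡ 441 + 1421·13 = 18914 (mod 35525).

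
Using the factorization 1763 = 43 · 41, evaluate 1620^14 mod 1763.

Mod 43: 1620 ≡ 29; 29^14 ≡ 6 (mod 43).
Mod 41: 1620 ≡ 21; 21^14 ≡ 23 (mod 41).
Combine by CRT: x ≡ 6 (mod 43), x ≡ 23 (mod 41) ⇒ x ≡ 1253 (mod 1763).

1253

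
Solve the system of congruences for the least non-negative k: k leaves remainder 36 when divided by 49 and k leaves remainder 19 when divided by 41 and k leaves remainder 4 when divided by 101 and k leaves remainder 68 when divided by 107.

18774288

The moduli are pairwise coprime; N = 49·41·101·107 = 21711263.
N/49 = 443087; 443087 ≡ 29 (mod 49); 29·22 ≡ 1, so inverse 22.
N/41 = 529543; 529543 ≡ 28 (mod 41); 28·22 ≡ 1, so inverse 22.
N/101 = 214963; 214963 ≡ 35 (mod 101); 35·26 ≡ 1, so inverse 26.
N/107 = 202909; 202909 ≡ 37 (mod 107); 37·81 ≡ 1, so inverse 81.
k ≡ 36·443087·22 + 19·529543·22 + 4·214963·26 + 68·202909·81 = 1712252802.
1712252802 mod 21711263 = 18774288.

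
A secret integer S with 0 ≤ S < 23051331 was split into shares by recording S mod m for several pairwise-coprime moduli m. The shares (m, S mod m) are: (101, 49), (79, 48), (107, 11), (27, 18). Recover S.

19251558

The moduli are pairwise coprime; N = 101·79·107·27 = 23051331.
N/101 = 228231; 228231 ≡ 72 (mod 101); 72·94 ≡ 1, so inverse 94.
N/79 = 291789; 291789 ≡ 42 (mod 79); 42·32 ≡ 1, so inverse 32.
N/107 = 215433; 215433 ≡ 42 (mod 107); 42·79 ≡ 1, so inverse 79.
N/27 = 853753; 853753 ≡ 13 (mod 27); 13·25 ≡ 1, so inverse 25.
S ≡ 49·228231·94 + 48·291789·32 + 11·215433·79 + 18·853753·25 = 2070820017.
2070820017 mod 23051331 = 19251558.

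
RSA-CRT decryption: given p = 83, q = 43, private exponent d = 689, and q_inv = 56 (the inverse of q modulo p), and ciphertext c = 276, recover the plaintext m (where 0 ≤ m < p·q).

d_p = d mod (p−1) = 689 mod 82 = 33; d_q = d mod (q−1) = 17.
m₁ = c^(d_p) mod p: c ≡ 27 (mod 83), and 27^33 mod 83 = 48.
m₂ = c^(d_q) mod q: c ≡ 18 (mod 43), and 18^17 mod 43 = 33.
h = q_inv·(m₁ − m₂) mod p = 56·(48 − 33) mod 83 = 10.
m = m₂ + h·q = 33 + 10·43 = 463.

463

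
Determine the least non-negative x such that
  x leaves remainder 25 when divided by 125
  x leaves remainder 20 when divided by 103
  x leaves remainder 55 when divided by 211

1824150

From x ≡ 25 (mod 125) write x = 25 + 125t. Substituting into x ≡ 20 (mod 103) gives 125t ≡ 98 (mod 103), and since 22⁻¹ ≡ 89 (mod 103), t ≡ 70. Hence x ≡ 25 + 125·70 = 8775 (mod 12875).
From x ≡ 8775 (mod 12875) write x = 8775 + 12875t. Substituting into x ≡ 55 (mod 211) gives 12875t ≡ 142 (mod 211), and since 4⁻¹ ≡ 53 (mod 211), t ≡ 141. Hence x ≡ 8775 + 12875·141 = 1824150 (mod 2716625).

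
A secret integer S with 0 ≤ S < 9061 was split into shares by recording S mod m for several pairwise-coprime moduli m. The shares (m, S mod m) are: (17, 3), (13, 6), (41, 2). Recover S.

Combine the congruences pairwise.
From S ≡ 3 (mod 17) write S = 3 + 17t. Substituting into S ≡ 6 (mod 13) gives 17t ≡ 3 (mod 13), and since 4⁻¹ ≡ 10 (mod 13), t ≡ 4. Hence S ≡ 3 + 17·4 = 71 (mod 221).
From S ≡ 71 (mod 221) write S = 71 + 221t. Substituting into S ≡ 2 (mod 41) gives 221t ≡ 13 (mod 41), and since 16⁻¹ ≡ 18 (mod 41), t ≡ 29. Hence S ≡ 71 + 221·29 = 6480 (mod 9061).

6480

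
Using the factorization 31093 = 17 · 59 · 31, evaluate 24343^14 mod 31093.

Mod 17: 24343 ≡ 16; 16^14 ≡ 1 (mod 17).
Mod 59: 24343 ≡ 35; 35^14 ≡ 26 (mod 59).
Mod 31: 24343 ≡ 8; 8^14 ≡ 4 (mod 31).
Combine by CRT: x ≡ 1 (mod 17), x ≡ 26 (mod 59), x ≡ 4 (mod 31) ⇒ x ≡ 8994 (mod 31093).

8994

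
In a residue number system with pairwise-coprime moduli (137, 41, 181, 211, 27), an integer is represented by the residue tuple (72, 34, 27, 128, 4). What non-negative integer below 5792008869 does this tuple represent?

576277420

Combine the congruences pairwise.
From x ≡ 72 (mod 137) write x = 72 + 137t. Substituting into x ≡ 34 (mod 41) gives 137t ≡ 3 (mod 41), and since 14⁻¹ ≡ 3 (mod 41), t ≡ 9. Hence x ≡ 72 + 137·9 = 1305 (mod 5617).
From x ≡ 1305 (mod 5617) write x = 1305 + 5617t. Substituting into x ≡ 27 (mod 181) gives 5617t ≡ 170 (mod 181), and since 6⁻¹ ≡ 151 (mod 181), t ≡ 149. Hence x ≡ 1305 + 5617·149 = 838238 (mod 1016677).
From x ≡ 838238 (mod 1016677) write x = 838238 + 1016677t. Substituting into x ≡ 128 (mod 211) gives 1016677t ≡ 193 (mod 211), and since 79⁻¹ ≡ 203 (mod 211), t ≡ 144. Hence x ≡ 838238 + 1016677·144 = 147239726 (mod 214518847).
From x ≡ 147239726 (mod 214518847) write x = 147239726 + 214518847t. Substituting into x ≡ 4 (mod 27) gives 214518847t ≡ 26 (mod 27), and since 13⁻¹ ≡ 25 (mod 27), t ≡ 2. Hence x ≡ 147239726 + 214518847·2 = 576277420 (mod 5792008869).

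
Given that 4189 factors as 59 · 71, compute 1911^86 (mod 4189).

Mod 59: 1911 ≡ 23; by Fermat, exponent reduces to 86 mod 58 = 28; 23^28 ≡ 41 (mod 59).
Mod 71: 1911 ≡ 65; by Fermat, exponent reduces to 86 mod 70 = 16; 65^16 ≡ 38 (mod 71).
Combine by CRT: x ≡ 41 (mod 59), x ≡ 38 (mod 71) ⇒ x ≡ 1103 (mod 4189).

1103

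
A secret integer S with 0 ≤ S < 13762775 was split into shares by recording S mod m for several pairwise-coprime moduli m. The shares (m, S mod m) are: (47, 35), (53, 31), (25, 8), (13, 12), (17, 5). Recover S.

The moduli are pairwise coprime; N = 47·53·25·13·17 = 13762775.
N/47 = 292825; 292825 ≡ 15 (mod 47); 15·22 ≡ 1, so inverse 22.
N/53 = 259675; 259675 ≡ 28 (mod 53); 28·36 ≡ 1, so inverse 36.
N/25 = 550511; 550511 ≡ 11 (mod 25); 11·16 ≡ 1, so inverse 16.
N/13 = 1058675; 1058675 ≡ 7 (mod 13); 7·2 ≡ 1, so inverse 2.
N/17 = 809575; 809575 ≡ 1 (mod 17), inverse 1.
S ≡ 35·292825·22 + 31·259675·36 + 8·550511·16 + 12·1058675·2 + 5·809575·1 = 615194033.
615194033 mod 13762775 = 9631933.

9631933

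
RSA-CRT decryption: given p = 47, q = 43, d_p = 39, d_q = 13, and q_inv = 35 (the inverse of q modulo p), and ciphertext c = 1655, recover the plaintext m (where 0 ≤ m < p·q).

m₁ = c^(d_p) mod p: c ≡ 10 (mod 47), and 10^39 mod 47 = 23.
m₂ = c^(d_q) mod q: c ≡ 21 (mod 43), and 21^13 mod 43 = 41.
h = q_inv·(m₁ − m₂) mod p = 35·(23 − 41) mod 47 = 28.
m = m₂ + h·q = 41 + 28·43 = 1245.

1245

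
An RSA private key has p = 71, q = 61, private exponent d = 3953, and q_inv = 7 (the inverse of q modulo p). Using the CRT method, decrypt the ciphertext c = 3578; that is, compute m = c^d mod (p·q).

2106

d_p = d mod (p−1) = 3953 mod 70 = 33; d_q = d mod (q−1) = 53.
m₁ = c^(d_p) mod p: c ≡ 28 (mod 71), and 28^33 mod 71 = 47.
m₂ = c^(d_q) mod q: c ≡ 40 (mod 61), and 40^53 mod 61 = 32.
h = q_inv·(m₁ − m₂) mod p = 7·(47 − 32) mod 71 = 34.
m = m₂ + h·q = 32 + 34·61 = 2106.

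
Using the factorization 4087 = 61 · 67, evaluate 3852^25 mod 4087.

Mod 61: 3852 ≡ 9; 9^25 ≡ 1 (mod 61).
Mod 67: 3852 ≡ 33; 33^25 ≡ 55 (mod 67).
Combine by CRT: x ≡ 1 (mod 61), x ≡ 55 (mod 67) ⇒ x ≡ 3539 (mod 4087).

3539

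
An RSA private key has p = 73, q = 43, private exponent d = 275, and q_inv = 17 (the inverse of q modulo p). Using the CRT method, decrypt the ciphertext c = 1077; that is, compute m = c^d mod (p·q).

d_p = d mod (p−1) = 275 mod 72 = 59; d_q = d mod (q−1) = 23.
m₁ = c^(d_p) mod p: c ≡ 55 (mod 73), and 55^59 mod 73 = 37.
m₂ = c^(d_q) mod q: c ≡ 2 (mod 43), and 2^23 mod 43 = 39.
h = q_inv·(m₁ − m₂) mod p = 17·(37 − 39) mod 73 = 39.
m = m₂ + h·q = 39 + 39·43 = 1716.

1716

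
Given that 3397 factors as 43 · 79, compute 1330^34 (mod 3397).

203

Mod 43: 1330 ≡ 40; 40^34 ≡ 31 (mod 43).
Mod 79: 1330 ≡ 66; 66^34 ≡ 45 (mod 79).
Combine by CRT: x ≡ 31 (mod 43), x ≡ 45 (mod 79) ⇒ x ≡ 203 (mod 3397).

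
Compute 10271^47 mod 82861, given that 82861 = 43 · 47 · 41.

81664

Mod 43: 10271 ≡ 37; by Fermat, exponent reduces to 47 mod 42 = 5; 37^5 ≡ 7 (mod 43).
Mod 47: 10271 ≡ 25; by Fermat, exponent reduces to 47 mod 46 = 1; 25^1 ≡ 25 (mod 47).
Mod 41: 10271 ≡ 21; by Fermat, exponent reduces to 47 mod 40 = 7; 21^7 ≡ 33 (mod 41).
Combine by CRT: x ≡ 7 (mod 43), x ≡ 25 (mod 47), x ≡ 33 (mod 41) ⇒ x ≡ 81664 (mod 82861).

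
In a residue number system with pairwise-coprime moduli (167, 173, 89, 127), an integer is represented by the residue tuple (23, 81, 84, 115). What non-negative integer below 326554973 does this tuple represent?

Combine the congruences pairwise.
From x ≡ 23 (mod 167) write x = 23 + 167t. Substituting into x ≡ 81 (mod 173) gives 167t ≡ 58 (mod 173), and since 167⁻¹ ≡ 144 (mod 173), t ≡ 48. Hence x ≡ 23 + 167·48 = 8039 (mod 28891).
From x ≡ 8039 (mod 28891) write x = 8039 + 28891t. Substituting into x ≡ 84 (mod 89) gives 28891t ≡ 55 (mod 89), and since 55⁻¹ ≡ 34 (mod 89), t ≡ 1. Hence x ≡ 8039 + 28891·1 = 36930 (mod 2571299).
From x ≡ 36930 (mod 2571299) write x = 36930 + 2571299t. Substituting into x ≡ 115 (mod 127) gives 2571299t ≡ 15 (mod 127), and since 57⁻¹ ≡ 78 (mod 127), t ≡ 27. Hence x ≡ 36930 + 2571299·27 = 69462003 (mod 326554973).

69462003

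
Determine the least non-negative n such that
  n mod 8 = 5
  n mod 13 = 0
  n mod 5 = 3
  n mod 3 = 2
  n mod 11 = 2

From n ≡ 5 (mod 8) write n = 5 + 8t. Substituting into n ≡ 0 (mod 13) gives 8t ≡ 8 (mod 13), and since 8⁻¹ ≡ 5 (mod 13), t ≡ 1. Hence n ≡ 5 + 8·1 = 13 (mod 104).
From n ≡ 13 (mod 104) write n = 13 + 104t. Substituting into n ≡ 3 (mod 5) gives 104t ≡ 0 (mod 5), and since 4⁻¹ ≡ 4 (mod 5), t ≡ 0. Hence n ≡ 13 + 104·0 = 13 (mod 520).
From n ≡ 13 (mod 520) write n = 13 + 520t. Substituting into n ≡ 2 (mod 3) gives 520t ≡ 1 (mod 3), and since 1⁻¹ ≡ 1 (mod 3), t ≡ 1. Hence n ≡ 13 + 520·1 = 533 (mod 1560).
From n ≡ 533 (mod 1560) write n = 533 + 1560t. Substituting into n ≡ 2 (mod 11) gives 1560t ≡ 8 (mod 11), and since 9⁻¹ ≡ 5 (mod 11), t ≡ 7. Hence n ≡ 533 + 1560·7 = 11453 (mod 17160).

11453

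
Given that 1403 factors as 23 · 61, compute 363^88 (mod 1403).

Mod 23: 363 ≡ 18; since 22 | 88, by Fermat 18^88 ≡ 1 (mod 23).
Mod 61: 363 ≡ 58; by Fermat, exponent reduces to 88 mod 60 = 28; 58^28 ≡ 34 (mod 61).
Combine by CRT: x ≡ 1 (mod 23), x ≡ 34 (mod 61) ⇒ x ≡ 461 (mod 1403).

461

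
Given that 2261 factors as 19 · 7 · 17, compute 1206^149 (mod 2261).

662

Mod 19: 1206 ≡ 9; by Fermat, exponent reduces to 149 mod 18 = 5; 9^5 ≡ 16 (mod 19).
Mod 7: 1206 ≡ 2; by Fermat, exponent reduces to 149 mod 6 = 5; 2^5 ≡ 4 (mod 7).
Mod 17: 1206 ≡ 16; by Fermat, exponent reduces to 149 mod 16 = 5; 16^5 ≡ 16 (mod 17).
Combine by CRT: x ≡ 16 (mod 19), x ≡ 4 (mod 7), x ≡ 16 (mod 17) ⇒ x ≡ 662 (mod 2261).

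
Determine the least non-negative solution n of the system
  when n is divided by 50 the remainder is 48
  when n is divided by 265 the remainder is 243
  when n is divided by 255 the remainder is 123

118698

gcd(50, 265) = 5 and 5 | (243 − 48), so the pair is consistent; merging gives n ≡ 2098 (mod 2650), where 2650 = lcm(50, 265).
gcd(2650, 255) = 5 and 5 | (123 − 2098), so the pair is consistent; merging gives n ≡ 118698 (mod 135150), where 135150 = lcm(2650, 255).
The solution is unique modulo lcm(50, 265, 255) = 135150.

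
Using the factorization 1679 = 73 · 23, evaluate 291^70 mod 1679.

439

Mod 73: 291 ≡ 72; 72^70 ≡ 1 (mod 73).
Mod 23: 291 ≡ 15; by Fermat, exponent reduces to 70 mod 22 = 4; 15^4 ≡ 2 (mod 23).
Combine by CRT: x ≡ 1 (mod 73), x ≡ 2 (mod 23) ⇒ x ≡ 439 (mod 1679).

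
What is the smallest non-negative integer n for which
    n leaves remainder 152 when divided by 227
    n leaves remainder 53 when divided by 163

From n ≡ 152 (mod 227) write n = 152 + 227t. Substituting into n ≡ 53 (mod 163) gives 227t ≡ 64 (mod 163), and since 64⁻¹ ≡ 135 (mod 163), t ≡ 1. Hence n ≡ 152 + 227·1 = 379 (mod 37001).

379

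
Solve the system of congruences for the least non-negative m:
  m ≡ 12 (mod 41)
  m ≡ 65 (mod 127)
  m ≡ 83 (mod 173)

280862

The moduli are pairwise coprime; N = 41·127·173 = 900811.
N/41 = 21971; 21971 ≡ 36 (mod 41); 36·8 ≡ 1, so inverse 8.
N/127 = 7093; 7093 ≡ 108 (mod 127); 108·20 ≡ 1, so inverse 20.
N/173 = 5207; 5207 ≡ 17 (mod 173); 17·112 ≡ 1, so inverse 112.
m ≡ 12·21971·8 + 65·7093·20 + 83·5207·112 = 59734388.
59734388 mod 900811 = 280862.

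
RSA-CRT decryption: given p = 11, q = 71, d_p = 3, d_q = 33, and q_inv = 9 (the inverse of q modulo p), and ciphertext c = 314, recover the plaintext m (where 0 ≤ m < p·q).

392

m₁ = c^(d_p) mod p: c ≡ 6 (mod 11), and 6^3 mod 11 = 7.
m₂ = c^(d_q) mod q: c ≡ 30 (mod 71), and 30^33 mod 71 = 37.
h = q_inv·(m₁ − m₂) mod p = 9·(7 − 37) mod 11 = 5.
m = m₂ + h·q = 37 + 5·71 = 392.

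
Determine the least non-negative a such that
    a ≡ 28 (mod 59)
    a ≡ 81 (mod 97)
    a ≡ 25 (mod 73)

391670

The moduli are pairwise coprime; N = 59·97·73 = 417779.
N/59 = 7081; 7081 ≡ 1 (mod 59), inverse 1.
N/97 = 4307; 4307 ≡ 39 (mod 97); 39·5 ≡ 1, so inverse 5.
N/73 = 5723; 5723 ≡ 29 (mod 73); 29·68 ≡ 1, so inverse 68.
a ≡ 28·7081·1 + 81·4307·5 + 25·5723·68 = 11671703.
11671703 mod 417779 = 391670.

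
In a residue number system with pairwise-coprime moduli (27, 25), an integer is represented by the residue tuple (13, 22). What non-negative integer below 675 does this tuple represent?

472

From x ≡ 13 (mod 27) write x = 13 + 27t. Substituting into x ≡ 22 (mod 25) gives 27t ≡ 9 (mod 25), and since 2⁻¹ ≡ 13 (mod 25), t ≡ 17. Hence x ≡ 13 + 27·17 = 472 (mod 675).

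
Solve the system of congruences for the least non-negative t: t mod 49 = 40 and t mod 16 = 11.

187

From t ≡ 40 (mod 49) write t = 40 + 49s. Substituting into t ≡ 11 (mod 16) gives 49s ≡ 3 (mod 16), and since 1⁻¹ ≡ 1 (mod 16), s ≡ 3. Hence t ≡ 40 + 49·3 = 187 (mod 784).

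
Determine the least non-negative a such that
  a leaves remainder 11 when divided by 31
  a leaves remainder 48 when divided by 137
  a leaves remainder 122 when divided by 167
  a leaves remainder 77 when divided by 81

The moduli are pairwise coprime; N = 31·137·167·81 = 57449169.
N/31 = 1853199; 1853199 ≡ 19 (mod 31); 19·18 ≡ 1, so inverse 18.
N/137 = 419337; 419337 ≡ 117 (mod 137); 117·89 ≡ 1, so inverse 89.
N/167 = 344007; 344007 ≡ 154 (mod 167); 154·77 ≡ 1, so inverse 77.
N/81 = 709249; 709249 ≡ 13 (mod 81); 13·25 ≡ 1, so inverse 25.
a ≡ 11·1853199·18 + 48·419337·89 + 122·344007·77 + 77·709249·25 = 6755247149.
6755247149 mod 57449169 = 33694376.

33694376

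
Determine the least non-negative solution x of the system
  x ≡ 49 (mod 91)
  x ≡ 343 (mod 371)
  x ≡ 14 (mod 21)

8876

gcd(91, 371) = 7 and 7 | (343 − 49), so the pair is consistent; merging gives x ≡ 4053 (mod 4823), where 4823 = lcm(91, 371).
gcd(4823, 21) = 7 and 7 | (14 − 4053), so the pair is consistent; merging gives x ≡ 8876 (mod 14469), where 14469 = lcm(4823, 21).
The solution is unique modulo lcm(91, 371, 21) = 14469.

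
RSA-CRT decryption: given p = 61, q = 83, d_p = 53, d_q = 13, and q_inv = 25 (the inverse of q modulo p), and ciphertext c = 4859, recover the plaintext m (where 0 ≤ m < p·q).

m₁ = c^(d_p) mod p: c ≡ 40 (mod 61), and 40^53 mod 61 = 32.
m₂ = c^(d_q) mod q: c ≡ 45 (mod 83), and 45^13 mod 83 = 14.
h = q_inv·(m₁ − m₂) mod p = 25·(32 − 14) mod 61 = 23.
m = m₂ + h·q = 14 + 23·83 = 1923.

1923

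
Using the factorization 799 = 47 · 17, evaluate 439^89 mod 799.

Mod 47: 439 ≡ 16; by Fermat, exponent reduces to 89 mod 46 = 43; 16^43 ≡ 27 (mod 47).
Mod 17: 439 ≡ 14; by Fermat, exponent reduces to 89 mod 16 = 9; 14^9 ≡ 3 (mod 17).
Combine by CRT: x ≡ 27 (mod 47), x ≡ 3 (mod 17) ⇒ x ≡ 309 (mod 799).

309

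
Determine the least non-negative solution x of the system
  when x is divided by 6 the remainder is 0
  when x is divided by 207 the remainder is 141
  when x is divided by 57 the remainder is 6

348

gcd(6, 207) = 3 and 3 | (141 − 0), so the pair is consistent; merging gives x ≡ 348 (mod 414), where 414 = lcm(6, 207).
gcd(414, 57) = 3 and 3 | (6 − 348), so the pair is consistent; merging gives x ≡ 348 (mod 7866), where 7866 = lcm(414, 57).
The solution is unique modulo lcm(6, 207, 57) = 7866.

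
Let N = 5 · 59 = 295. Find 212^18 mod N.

199

Mod 5: 212 ≡ 2; by Fermat, exponent reduces to 18 mod 4 = 2; 2^2 ≡ 4 (mod 5).
Mod 59: 212 ≡ 35; 35^18 ≡ 22 (mod 59).
Combine by CRT: x ≡ 4 (mod 5), x ≡ 22 (mod 59) ⇒ x ≡ 199 (mod 295).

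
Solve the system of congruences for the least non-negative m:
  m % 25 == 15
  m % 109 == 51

From m ≡ 15 (mod 25) write m = 15 + 25t. Substituting into m ≡ 51 (mod 109) gives 25t ≡ 36 (mod 109), and since 25⁻¹ ≡ 48 (mod 109), t ≡ 93. Hence m ≡ 15 + 25·93 = 2340 (mod 2725).

2340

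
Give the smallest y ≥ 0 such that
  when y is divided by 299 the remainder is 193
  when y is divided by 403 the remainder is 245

4678

gcd(299, 403) = 13 and 13 | (245 − 193), so the pair is consistent; merging gives y ≡ 4678 (mod 9269), where 9269 = lcm(299, 403).
The solution is unique modulo lcm(299, 403) = 9269.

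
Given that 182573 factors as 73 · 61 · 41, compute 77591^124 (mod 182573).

24828

Mod 73: 77591 ≡ 65; by Fermat, exponent reduces to 124 mod 72 = 52; 65^52 ≡ 8 (mod 73).
Mod 61: 77591 ≡ 60; by Fermat, exponent reduces to 124 mod 60 = 4; 60^4 ≡ 1 (mod 61).
Mod 41: 77591 ≡ 19; by Fermat, exponent reduces to 124 mod 40 = 4; 19^4 ≡ 23 (mod 41).
Combine by CRT: x ≡ 8 (mod 73), x ≡ 1 (mod 61), x ≡ 23 (mod 41) ⇒ x ≡ 24828 (mod 182573).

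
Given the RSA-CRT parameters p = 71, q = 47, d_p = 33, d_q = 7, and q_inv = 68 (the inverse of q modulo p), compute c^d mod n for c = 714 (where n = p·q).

3022

m₁ = c^(d_p) mod p: c ≡ 4 (mod 71), and 4^33 mod 71 = 40.
m₂ = c^(d_q) mod q: c ≡ 9 (mod 47), and 9^7 mod 47 = 14.
h = q_inv·(m₁ − m₂) mod p = 68·(40 − 14) mod 71 = 64.
m = m₂ + h·q = 14 + 64·47 = 3022.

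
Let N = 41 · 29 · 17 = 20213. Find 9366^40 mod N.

Mod 41: 9366 ≡ 18; since 40 | 40, by Fermat 18^40 ≡ 1 (mod 41).
Mod 29: 9366 ≡ 28; by Fermat, exponent reduces to 40 mod 28 = 12; 28^12 ≡ 1 (mod 29).
Mod 17: 9366 ≡ 16; by Fermat, exponent reduces to 40 mod 16 = 8; 16^8 ≡ 1 (mod 17).
Combine by CRT: x ≡ 1 (mod 41), x ≡ 1 (mod 29), x ≡ 1 (mod 17) ⇒ x ≡ 1 (mod 20213).

1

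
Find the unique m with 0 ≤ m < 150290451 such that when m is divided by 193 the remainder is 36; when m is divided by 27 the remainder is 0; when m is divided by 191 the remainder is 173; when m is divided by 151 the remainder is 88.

104833197

The moduli are pairwise coprime; N = 193·27·191·151 = 150290451.
N/193 = 778707; 778707 ≡ 145 (mod 193); 145·4 ≡ 1, so inverse 4.
N/27 = 5566313; 5566313 ≡ 20 (mod 27); 20·23 ≡ 1, so inverse 23.
N/191 = 786861; 786861 ≡ 132 (mod 191); 132·123 ≡ 1, so inverse 123.
N/151 = 995301; 995301 ≡ 60 (mod 151); 60·73 ≡ 1, so inverse 73.
m ≡ 36·778707·4 + 0·5566313·23 + 173·786861·123 + 88·995301·73 = 23249562651.
23249562651 mod 150290451 = 104833197.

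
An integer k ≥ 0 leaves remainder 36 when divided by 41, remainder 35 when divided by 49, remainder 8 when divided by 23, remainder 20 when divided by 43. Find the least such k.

The moduli are pairwise coprime; N = 41·49·23·43 = 1986901.
N/41 = 48461; 48461 ≡ 40 (mod 41); 40·40 ≡ 1, so inverse 40.
N/49 = 40549; 40549 ≡ 26 (mod 49); 26·17 ≡ 1, so inverse 17.
N/23 = 86387; 86387 ≡ 22 (mod 23); 22·22 ≡ 1, so inverse 22.
N/43 = 46207; 46207 ≡ 25 (mod 43); 25·31 ≡ 1, so inverse 31.
k ≡ 36·48461·40 + 35·40549·17 + 8·86387·22 + 20·46207·31 = 137762947.
137762947 mod 1986901 = 666778.

666778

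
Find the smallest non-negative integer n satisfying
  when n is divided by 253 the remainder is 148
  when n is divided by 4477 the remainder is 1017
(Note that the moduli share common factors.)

36833

gcd(253, 4477) = 11 and 11 | (1017 − 148), so the pair is consistent; merging gives n ≡ 36833 (mod 102971), where 102971 = lcm(253, 4477).
The solution is unique modulo lcm(253, 4477) = 102971.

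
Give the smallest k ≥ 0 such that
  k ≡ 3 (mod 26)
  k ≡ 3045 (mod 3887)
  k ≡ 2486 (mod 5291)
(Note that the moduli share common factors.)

gcd(26, 3887) = 13 and 13 | (3045 − 3), so the pair is consistent; merging gives k ≡ 3045 (mod 7774), where 7774 = lcm(26, 3887).
gcd(7774, 5291) = 13 and 13 | (2486 − 3045), so the pair is consistent; merging gives k ≡ 282909 (mod 3164018), where 3164018 = lcm(7774, 5291).
The solution is unique modulo lcm(26, 3887, 5291) = 3164018.

282909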